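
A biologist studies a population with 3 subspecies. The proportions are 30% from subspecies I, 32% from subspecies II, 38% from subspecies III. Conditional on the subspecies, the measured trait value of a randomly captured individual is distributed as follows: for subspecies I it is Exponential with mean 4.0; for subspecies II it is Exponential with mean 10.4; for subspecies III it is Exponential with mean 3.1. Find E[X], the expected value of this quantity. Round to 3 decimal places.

Component means — I: 4; II: 10.4; III: 3.1.
E[X] = 0.3·4 + 0.32·10.4 + 0.38·3.1 = 5.706.

5.706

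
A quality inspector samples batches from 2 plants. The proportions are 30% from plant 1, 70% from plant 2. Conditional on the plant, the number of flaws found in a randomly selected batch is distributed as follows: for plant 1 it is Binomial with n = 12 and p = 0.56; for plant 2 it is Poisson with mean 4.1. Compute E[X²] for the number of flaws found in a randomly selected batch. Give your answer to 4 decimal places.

For each component E[X²] = Var + (mean)², giving 1: 48.1152; 2: 20.91.
Overall E[X²] = 0.3·48.1152 + 0.7·20.91 = 29.0716.

29.0716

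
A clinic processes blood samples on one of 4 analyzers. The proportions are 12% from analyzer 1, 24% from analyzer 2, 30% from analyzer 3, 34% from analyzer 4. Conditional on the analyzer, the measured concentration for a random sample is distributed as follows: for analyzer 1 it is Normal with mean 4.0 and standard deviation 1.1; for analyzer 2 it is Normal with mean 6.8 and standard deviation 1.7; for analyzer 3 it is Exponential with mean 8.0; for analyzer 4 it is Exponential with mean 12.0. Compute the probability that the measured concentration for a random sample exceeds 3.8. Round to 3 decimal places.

0.734

Conditional on each analyzer, P(X > 3.8): 1: 0.572137; 2: 0.961193; 3: 0.621885; 4: 0.728574.
By total probability, P(X > 3.8) = 0.12·0.572137 + 0.24·0.961193 + 0.3·0.621885 + 0.34·0.728574 = 0.733623.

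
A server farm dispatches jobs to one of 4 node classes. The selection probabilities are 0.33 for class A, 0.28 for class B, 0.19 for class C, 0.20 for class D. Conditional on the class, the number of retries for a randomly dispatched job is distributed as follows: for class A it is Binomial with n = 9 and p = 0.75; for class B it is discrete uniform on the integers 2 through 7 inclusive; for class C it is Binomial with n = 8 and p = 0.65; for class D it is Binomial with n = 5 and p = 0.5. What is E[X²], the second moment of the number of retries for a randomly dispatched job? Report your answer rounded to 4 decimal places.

For each component E[X²] = Var + (mean)², giving A: 47.25; B: 23.1667; C: 28.86; D: 7.5.
Overall E[X²] = 0.33·47.25 + 0.28·23.1667 + 0.19·28.86 + 0.2·7.5 = 29.0626.

29.0626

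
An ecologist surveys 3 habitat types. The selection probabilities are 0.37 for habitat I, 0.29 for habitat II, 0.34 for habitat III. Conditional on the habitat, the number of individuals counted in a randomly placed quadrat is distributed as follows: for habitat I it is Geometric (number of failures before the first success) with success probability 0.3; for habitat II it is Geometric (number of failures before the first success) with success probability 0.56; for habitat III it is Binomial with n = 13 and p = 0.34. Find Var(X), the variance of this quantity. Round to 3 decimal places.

6.384

Per component, I: μ=2.33333, E[X²]=13.2222; II: μ=0.785714, E[X²]=2.02041; III: μ=4.42, E[X²]=22.4536.
E[X] = 0.37·2.33333 + 0.29·0.785714 + 0.34·4.42 = 2.59399.
E[X²] = 0.37·13.2222 + 0.29·2.02041 + 0.34·22.4536 = 13.1124.
Var(X) = E[X²] − (E[X])² = 13.1124 − 6.72879 = 6.38358.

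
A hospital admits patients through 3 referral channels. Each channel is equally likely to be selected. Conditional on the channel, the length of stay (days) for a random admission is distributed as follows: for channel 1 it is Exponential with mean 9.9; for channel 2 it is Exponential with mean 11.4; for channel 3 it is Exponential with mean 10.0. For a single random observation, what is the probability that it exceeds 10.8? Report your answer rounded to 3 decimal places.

0.354

Conditional on each channel, P(X > 10.8): 1: 0.335911; 2: 0.38776; 3: 0.339596.
By total probability, P(X > 10.8) = 0.333333·0.335911 + 0.333333·0.38776 + 0.333333·0.339596 = 0.354422.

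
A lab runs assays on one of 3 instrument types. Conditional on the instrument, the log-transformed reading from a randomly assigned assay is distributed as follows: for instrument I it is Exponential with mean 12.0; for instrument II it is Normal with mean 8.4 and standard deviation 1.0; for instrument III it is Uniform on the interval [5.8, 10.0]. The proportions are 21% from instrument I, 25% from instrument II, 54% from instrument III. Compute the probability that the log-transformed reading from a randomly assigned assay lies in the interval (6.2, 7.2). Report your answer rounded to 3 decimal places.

0.164

Conditional on each instrument, P(6.2 < X < 7.2): I: 0.047694; II: 0.101166; III: 0.238095.
By total probability, P(6.2 < X < 7.2) = 0.21·0.047694 + 0.25·0.101166 + 0.54·0.238095 = 0.163879.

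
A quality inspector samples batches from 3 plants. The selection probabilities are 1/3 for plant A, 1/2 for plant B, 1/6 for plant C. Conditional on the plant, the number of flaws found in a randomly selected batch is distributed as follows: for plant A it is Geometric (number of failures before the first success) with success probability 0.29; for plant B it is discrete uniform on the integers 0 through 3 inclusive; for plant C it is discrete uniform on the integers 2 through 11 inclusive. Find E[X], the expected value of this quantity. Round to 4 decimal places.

2.6494

Component means — A: 2.44828; B: 1.5; C: 6.5.
E[X] = 0.333333·2.44828 + 0.5·1.5 + 0.166667·6.5 = 2.64943.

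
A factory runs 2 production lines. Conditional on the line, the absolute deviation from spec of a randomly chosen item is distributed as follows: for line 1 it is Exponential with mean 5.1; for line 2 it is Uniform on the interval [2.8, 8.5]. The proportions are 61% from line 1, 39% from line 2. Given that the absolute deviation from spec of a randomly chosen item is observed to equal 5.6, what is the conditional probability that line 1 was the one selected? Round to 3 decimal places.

0.368

Likelihoods f(5.6 | ·): 1: 0.0653969; 2: 0.175439.
Posterior ∝ prior × likelihood. Numerator for 1: 0.61·0.0653969 = 0.0398921.
Normalizing constant: 0.61·0.0653969 + 0.39·0.175439 = 0.108313.
P(1 | observation) = 0.0398921 / 0.108313 = 0.368304.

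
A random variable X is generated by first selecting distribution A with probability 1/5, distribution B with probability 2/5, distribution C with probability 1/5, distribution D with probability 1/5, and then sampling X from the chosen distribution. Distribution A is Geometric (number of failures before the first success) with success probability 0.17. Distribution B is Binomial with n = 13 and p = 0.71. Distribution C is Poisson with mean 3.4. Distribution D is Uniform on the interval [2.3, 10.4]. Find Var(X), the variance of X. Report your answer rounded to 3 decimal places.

Per component, A: μ=4.88235, E[X²]=52.5571; B: μ=9.23, E[X²]=87.8696; C: μ=3.4, E[X²]=14.96; D: μ=6.35, E[X²]=45.79.
E[X] = 0.2·4.88235 + 0.4·9.23 + 0.2·3.4 + 0.2·6.35 = 6.61847.
E[X²] = 0.2·52.5571 + 0.4·87.8696 + 0.2·14.96 + 0.2·45.79 = 57.8093.
Var(X) = E[X²] − (E[X])² = 57.8093 − 43.8042 = 14.0051.

14.005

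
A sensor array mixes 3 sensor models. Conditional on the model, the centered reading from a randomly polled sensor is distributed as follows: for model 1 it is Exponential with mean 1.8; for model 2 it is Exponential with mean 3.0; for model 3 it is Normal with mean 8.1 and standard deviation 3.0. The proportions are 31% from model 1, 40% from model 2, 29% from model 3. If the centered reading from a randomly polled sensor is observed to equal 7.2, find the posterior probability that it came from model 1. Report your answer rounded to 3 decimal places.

0.061

Likelihoods f(7.2 | ·): 1: 0.0101754; 2: 0.0302393; 3: 0.127129.
Posterior ∝ prior × likelihood. Numerator for 1: 0.31·0.0101754 = 0.00315436.
Normalizing constant: 0.31·0.0101754 + 0.4·0.0302393 + 0.29·0.127129 = 0.0521176.
P(1 | observation) = 0.00315436 / 0.0521176 = 0.0605239.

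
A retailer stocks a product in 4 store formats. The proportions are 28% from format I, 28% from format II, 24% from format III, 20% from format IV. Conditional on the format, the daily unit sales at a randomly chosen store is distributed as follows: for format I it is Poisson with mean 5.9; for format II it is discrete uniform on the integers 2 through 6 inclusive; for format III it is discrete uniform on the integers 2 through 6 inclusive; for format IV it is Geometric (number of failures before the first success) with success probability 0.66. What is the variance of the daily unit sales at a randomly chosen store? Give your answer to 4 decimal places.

6.2605

Per component, I: μ=5.9, E[X²]=40.71; II: μ=4, E[X²]=18; III: μ=4, E[X²]=18; IV: μ=0.515152, E[X²]=1.04591.
E[X] = 0.28·5.9 + 0.28·4 + 0.24·4 + 0.2·0.515152 = 3.83503.
E[X²] = 0.28·40.71 + 0.28·18 + 0.24·18 + 0.2·1.04591 = 20.968.
Var(X) = E[X²] − (E[X])² = 20.968 − 14.7075 = 6.26053.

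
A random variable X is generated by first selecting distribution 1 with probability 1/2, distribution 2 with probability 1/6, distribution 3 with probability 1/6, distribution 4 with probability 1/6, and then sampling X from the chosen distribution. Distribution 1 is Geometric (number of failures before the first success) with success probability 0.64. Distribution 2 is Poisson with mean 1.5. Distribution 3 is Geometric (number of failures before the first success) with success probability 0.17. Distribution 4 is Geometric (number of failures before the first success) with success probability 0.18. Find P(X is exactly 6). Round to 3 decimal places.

Conditional on each component, P(X = 6): 1: 0.00139314; 2: 0.00352999; 3: 0.0555799; 4: 0.0547212.
By total probability, P(X = 6) = 0.5·0.00139314 + 0.166667·0.00352999 + 0.166667·0.0555799 + 0.166667·0.0547212 = 0.0196684.

0.020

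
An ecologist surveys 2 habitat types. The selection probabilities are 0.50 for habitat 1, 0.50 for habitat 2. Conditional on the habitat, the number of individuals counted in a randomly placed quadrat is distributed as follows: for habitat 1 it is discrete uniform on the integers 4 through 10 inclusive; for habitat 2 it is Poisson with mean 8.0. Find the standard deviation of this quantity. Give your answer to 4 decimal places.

2.5000

Per component, 1: μ=7, E[X²]=53; 2: μ=8, E[X²]=72.
E[X] = 0.5·7 + 0.5·8 = 7.5.
E[X²] = 0.5·53 + 0.5·72 = 62.5.
Var(X) = E[X²] − (E[X])² = 62.5 − 56.25 = 6.25.
SD(X) = √6.25 = 2.5.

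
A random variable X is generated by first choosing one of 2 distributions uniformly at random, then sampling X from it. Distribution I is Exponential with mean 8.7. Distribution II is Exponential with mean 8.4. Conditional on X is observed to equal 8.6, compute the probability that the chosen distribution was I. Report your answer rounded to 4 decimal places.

0.5001

Likelihoods f(8.6 | ·): I: 0.0427738; II: 0.0427647.
Posterior ∝ prior × likelihood. Numerator for I: 0.5·0.0427738 = 0.0213869.
Normalizing constant: 0.5·0.0427738 + 0.5·0.0427647 = 0.0427693.
P(I | observation) = 0.0213869 / 0.0427693 = 0.500053.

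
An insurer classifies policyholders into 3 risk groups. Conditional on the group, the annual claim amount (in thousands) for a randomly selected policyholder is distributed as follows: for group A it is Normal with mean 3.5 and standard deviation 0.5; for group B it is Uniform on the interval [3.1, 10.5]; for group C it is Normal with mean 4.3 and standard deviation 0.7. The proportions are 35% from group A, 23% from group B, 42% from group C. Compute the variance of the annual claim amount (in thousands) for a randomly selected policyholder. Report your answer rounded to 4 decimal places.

2.9173

Per component, A: μ=3.5, E[X²]=12.5; B: μ=6.8, E[X²]=50.8033; C: μ=4.3, E[X²]=18.98.
E[X] = 0.35·3.5 + 0.23·6.8 + 0.42·4.3 = 4.595.
E[X²] = 0.35·12.5 + 0.23·50.8033 + 0.42·18.98 = 24.0314.
Var(X) = E[X²] − (E[X])² = 24.0314 − 21.114 = 2.91734.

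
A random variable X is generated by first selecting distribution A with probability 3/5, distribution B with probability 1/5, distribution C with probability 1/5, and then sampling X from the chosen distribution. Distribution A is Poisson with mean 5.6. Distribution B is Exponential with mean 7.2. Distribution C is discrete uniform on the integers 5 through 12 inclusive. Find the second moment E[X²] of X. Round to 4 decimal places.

58.4120

For each component E[X²] = Var + (mean)², giving A: 36.96; B: 103.68; C: 77.5.
Overall E[X²] = 0.6·36.96 + 0.2·103.68 + 0.2·77.5 = 58.412.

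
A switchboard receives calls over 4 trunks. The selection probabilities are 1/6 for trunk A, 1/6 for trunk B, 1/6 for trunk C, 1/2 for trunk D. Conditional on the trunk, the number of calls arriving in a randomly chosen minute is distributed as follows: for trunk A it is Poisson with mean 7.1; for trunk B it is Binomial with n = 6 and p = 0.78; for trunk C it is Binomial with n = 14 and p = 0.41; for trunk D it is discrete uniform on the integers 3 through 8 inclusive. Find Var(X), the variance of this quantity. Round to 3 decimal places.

3.897

Per component, A: μ=7.1, E[X²]=57.51; B: μ=4.68, E[X²]=22.932; C: μ=5.74, E[X²]=36.3342; D: μ=5.5, E[X²]=33.1667.
E[X] = 0.166667·7.1 + 0.166667·4.68 + 0.166667·5.74 + 0.5·5.5 = 5.67.
E[X²] = 0.166667·57.51 + 0.166667·22.932 + 0.166667·36.3342 + 0.5·33.1667 = 36.046.
Var(X) = E[X²] − (E[X])² = 36.046 − 32.1489 = 3.89713.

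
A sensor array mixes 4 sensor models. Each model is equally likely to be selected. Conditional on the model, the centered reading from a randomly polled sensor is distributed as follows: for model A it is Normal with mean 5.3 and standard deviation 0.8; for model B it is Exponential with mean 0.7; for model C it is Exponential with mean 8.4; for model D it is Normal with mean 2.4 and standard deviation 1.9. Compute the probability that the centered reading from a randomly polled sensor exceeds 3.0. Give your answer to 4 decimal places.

0.5219

Conditional on each model, P(X > 3.0): A: 0.99798; B: 0.0137638; C: 0.699673; D: 0.376081.
By total probability, P(X > 3.0) = 0.25·0.99798 + 0.25·0.0137638 + 0.25·0.699673 + 0.25·0.376081 = 0.521874.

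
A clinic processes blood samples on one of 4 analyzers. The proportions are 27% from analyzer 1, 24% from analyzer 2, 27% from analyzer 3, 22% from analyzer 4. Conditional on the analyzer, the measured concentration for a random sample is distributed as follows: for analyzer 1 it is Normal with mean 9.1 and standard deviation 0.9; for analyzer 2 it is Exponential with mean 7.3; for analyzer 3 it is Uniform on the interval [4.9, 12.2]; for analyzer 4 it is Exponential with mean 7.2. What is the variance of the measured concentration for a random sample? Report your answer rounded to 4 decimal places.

26.2686

Per component, 1: μ=9.1, E[X²]=83.62; 2: μ=7.3, E[X²]=106.58; 3: μ=8.55, E[X²]=77.5433; 4: μ=7.2, E[X²]=103.68.
E[X] = 0.27·9.1 + 0.24·7.3 + 0.27·8.55 + 0.22·7.2 = 8.1015.
E[X²] = 0.27·83.62 + 0.24·106.58 + 0.27·77.5433 + 0.22·103.68 = 91.9029.
Var(X) = E[X²] − (E[X])² = 91.9029 − 65.6343 = 26.2686.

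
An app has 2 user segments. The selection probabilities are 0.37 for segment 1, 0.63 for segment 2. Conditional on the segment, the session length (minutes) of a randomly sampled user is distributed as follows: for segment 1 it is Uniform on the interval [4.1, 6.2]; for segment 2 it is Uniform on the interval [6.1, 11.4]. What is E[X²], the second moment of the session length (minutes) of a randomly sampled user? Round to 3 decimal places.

For each component E[X²] = Var + (mean)², giving 1: 26.89; 2: 78.9033.
Overall E[X²] = 0.37·26.89 + 0.63·78.9033 = 59.6584.

59.658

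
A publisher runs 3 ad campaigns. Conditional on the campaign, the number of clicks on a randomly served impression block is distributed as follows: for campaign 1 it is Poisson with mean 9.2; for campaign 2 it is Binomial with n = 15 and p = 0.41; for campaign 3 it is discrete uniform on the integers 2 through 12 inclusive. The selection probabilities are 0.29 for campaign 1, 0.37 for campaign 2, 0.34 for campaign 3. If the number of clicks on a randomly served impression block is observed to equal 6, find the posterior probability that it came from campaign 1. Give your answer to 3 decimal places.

0.187

Likelihoods P(X=6 | ·): 1: 0.0850913; 2: 0.205956; 3: 0.0909091.
Posterior ∝ prior × likelihood. Numerator for 1: 0.29·0.0850913 = 0.0246765.
Normalizing constant: 0.29·0.0850913 + 0.37·0.205956 + 0.34·0.0909091 = 0.131789.
P(1 | observation) = 0.0246765 / 0.131789 = 0.187242.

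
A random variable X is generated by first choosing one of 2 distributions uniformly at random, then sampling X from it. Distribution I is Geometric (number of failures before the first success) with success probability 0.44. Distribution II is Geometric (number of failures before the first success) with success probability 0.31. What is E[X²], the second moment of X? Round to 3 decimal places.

8.323

For each component E[X²] = Var + (mean)², giving I: 4.5124; II: 12.1342.
Overall E[X²] = 0.5·4.5124 + 0.5·12.1342 = 8.32332.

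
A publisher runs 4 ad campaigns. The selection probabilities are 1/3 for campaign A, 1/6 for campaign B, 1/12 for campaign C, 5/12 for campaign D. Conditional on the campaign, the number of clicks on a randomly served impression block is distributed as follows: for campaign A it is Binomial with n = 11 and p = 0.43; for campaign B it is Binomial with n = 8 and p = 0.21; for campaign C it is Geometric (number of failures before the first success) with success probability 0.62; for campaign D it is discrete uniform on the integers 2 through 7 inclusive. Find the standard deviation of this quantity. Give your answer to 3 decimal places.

2.123

Per component, A: μ=4.73, E[X²]=25.069; B: μ=1.68, E[X²]=4.1496; C: μ=0.612903, E[X²]=1.3642; D: μ=4.5, E[X²]=23.1667.
E[X] = 0.333333·4.73 + 0.166667·1.68 + 0.0833333·0.612903 + 0.416667·4.5 = 3.78274.
E[X²] = 0.333333·25.069 + 0.166667·4.1496 + 0.0833333·1.3642 + 0.416667·23.1667 = 18.8144.
Var(X) = E[X²] − (E[X])² = 18.8144 − 14.3091 = 4.50526.
SD(X) = √4.50526 = 2.12256.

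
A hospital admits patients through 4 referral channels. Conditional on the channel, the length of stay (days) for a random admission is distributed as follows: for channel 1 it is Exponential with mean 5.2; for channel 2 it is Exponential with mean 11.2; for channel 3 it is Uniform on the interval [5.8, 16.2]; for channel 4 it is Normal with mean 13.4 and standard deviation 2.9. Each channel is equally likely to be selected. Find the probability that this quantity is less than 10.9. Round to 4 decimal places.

0.5460

Conditional on each channel, P(X < 10.9): 1: 0.877072; 2: 0.622133; 3: 0.490385; 4: 0.194325.
By total probability, P(X < 10.9) = 0.25·0.877072 + 0.25·0.622133 + 0.25·0.490385 + 0.25·0.194325 = 0.545979.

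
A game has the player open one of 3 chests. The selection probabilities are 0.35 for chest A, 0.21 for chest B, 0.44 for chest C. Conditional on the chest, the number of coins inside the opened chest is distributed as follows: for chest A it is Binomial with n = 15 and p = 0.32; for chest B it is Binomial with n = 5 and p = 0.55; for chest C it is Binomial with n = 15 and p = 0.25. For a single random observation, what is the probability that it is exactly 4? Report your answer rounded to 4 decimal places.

0.2143

Conditional on each chest, P(X = 4): A: 0.205746; B: 0.205889; C: 0.225199.
By total probability, P(X = 4) = 0.35·0.205746 + 0.21·0.205889 + 0.44·0.225199 = 0.214335.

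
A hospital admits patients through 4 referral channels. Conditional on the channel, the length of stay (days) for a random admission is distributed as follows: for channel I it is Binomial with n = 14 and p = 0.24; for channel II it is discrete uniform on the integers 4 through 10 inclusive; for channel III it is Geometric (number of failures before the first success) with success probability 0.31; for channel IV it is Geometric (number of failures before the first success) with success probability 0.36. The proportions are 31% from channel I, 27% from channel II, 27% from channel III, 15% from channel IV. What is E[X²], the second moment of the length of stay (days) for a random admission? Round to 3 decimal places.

For each component E[X²] = Var + (mean)², giving I: 13.8432; II: 53; III: 12.1342; IV: 8.09877.
Overall E[X²] = 0.31·13.8432 + 0.27·53 + 0.27·12.1342 + 0.15·8.09877 = 23.0925.

23.092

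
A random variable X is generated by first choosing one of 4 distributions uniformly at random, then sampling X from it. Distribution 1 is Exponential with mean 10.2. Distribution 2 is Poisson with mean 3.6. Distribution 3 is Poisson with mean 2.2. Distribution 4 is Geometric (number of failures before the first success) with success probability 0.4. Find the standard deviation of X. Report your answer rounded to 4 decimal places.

6.3466

Per component, 1: μ=10.2, E[X²]=208.08; 2: μ=3.6, E[X²]=16.56; 3: μ=2.2, E[X²]=7.04; 4: μ=1.5, E[X²]=6.
E[X] = 0.25·10.2 + 0.25·3.6 + 0.25·2.2 + 0.25·1.5 = 4.375.
E[X²] = 0.25·208.08 + 0.25·16.56 + 0.25·7.04 + 0.25·6 = 59.42.
Var(X) = E[X²] − (E[X])² = 59.42 − 19.1406 = 40.2794.
SD(X) = √40.2794 = 6.3466.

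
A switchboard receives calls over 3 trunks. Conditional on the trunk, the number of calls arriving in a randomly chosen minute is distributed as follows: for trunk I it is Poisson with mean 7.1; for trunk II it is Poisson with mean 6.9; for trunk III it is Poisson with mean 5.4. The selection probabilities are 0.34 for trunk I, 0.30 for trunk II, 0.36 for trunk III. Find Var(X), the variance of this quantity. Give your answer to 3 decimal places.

7.029

Per component, I: μ=7.1, E[X²]=57.51; II: μ=6.9, E[X²]=54.51; III: μ=5.4, E[X²]=34.56.
E[X] = 0.34·7.1 + 0.3·6.9 + 0.36·5.4 = 6.428.
E[X²] = 0.34·57.51 + 0.3·54.51 + 0.36·34.56 = 48.348.
Var(X) = E[X²] − (E[X])² = 48.348 − 41.3192 = 7.02882.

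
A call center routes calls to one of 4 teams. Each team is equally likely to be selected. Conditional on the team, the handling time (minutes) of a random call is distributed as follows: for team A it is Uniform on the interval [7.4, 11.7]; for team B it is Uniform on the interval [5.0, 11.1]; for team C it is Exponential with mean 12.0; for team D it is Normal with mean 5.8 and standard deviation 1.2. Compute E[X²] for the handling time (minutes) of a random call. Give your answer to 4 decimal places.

For each component E[X²] = Var + (mean)², giving A: 92.7433; B: 67.9033; C: 288; D: 35.08.
Overall E[X²] = 0.25·92.7433 + 0.25·67.9033 + 0.25·288 + 0.25·35.08 = 120.932.

120.9317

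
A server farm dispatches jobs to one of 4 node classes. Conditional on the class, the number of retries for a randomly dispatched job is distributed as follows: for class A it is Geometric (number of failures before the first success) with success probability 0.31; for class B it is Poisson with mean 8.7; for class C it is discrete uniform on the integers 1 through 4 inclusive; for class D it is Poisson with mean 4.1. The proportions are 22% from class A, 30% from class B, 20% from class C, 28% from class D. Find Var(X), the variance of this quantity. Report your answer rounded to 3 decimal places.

12.801

Per component, A: μ=2.22581, E[X²]=12.1342; B: μ=8.7, E[X²]=84.39; C: μ=2.5, E[X²]=7.5; D: μ=4.1, E[X²]=20.91.
E[X] = 0.22·2.22581 + 0.3·8.7 + 0.2·2.5 + 0.28·4.1 = 4.74768.
E[X²] = 0.22·12.1342 + 0.3·84.39 + 0.2·7.5 + 0.28·20.91 = 35.3413.
Var(X) = E[X²] − (E[X])² = 35.3413 − 22.5404 = 12.8009.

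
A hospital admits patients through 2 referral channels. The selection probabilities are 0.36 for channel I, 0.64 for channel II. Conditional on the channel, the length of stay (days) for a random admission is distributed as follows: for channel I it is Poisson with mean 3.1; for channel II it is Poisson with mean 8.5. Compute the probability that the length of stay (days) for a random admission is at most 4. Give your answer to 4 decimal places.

Conditional on each channel, P(X ≤ 4): I: 0.798189; II: 0.074364.
By total probability, P(X ≤ 4) = 0.36·0.798189 + 0.64·0.074364 = 0.334941.

0.3349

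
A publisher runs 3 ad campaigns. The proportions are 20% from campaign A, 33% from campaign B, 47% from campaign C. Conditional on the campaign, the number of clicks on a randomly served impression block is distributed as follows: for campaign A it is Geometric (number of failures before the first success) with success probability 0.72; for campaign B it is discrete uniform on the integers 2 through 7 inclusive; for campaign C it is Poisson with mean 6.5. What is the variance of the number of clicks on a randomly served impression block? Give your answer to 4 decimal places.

Per component, A: μ=0.388889, E[X²]=0.691358; B: μ=4.5, E[X²]=23.1667; C: μ=6.5, E[X²]=48.75.
E[X] = 0.2·0.388889 + 0.33·4.5 + 0.47·6.5 = 4.61778.
E[X²] = 0.2·0.691358 + 0.33·23.1667 + 0.47·48.75 = 30.6958.
Var(X) = E[X²] − (E[X])² = 30.6958 − 21.3239 = 9.3719.

9.3719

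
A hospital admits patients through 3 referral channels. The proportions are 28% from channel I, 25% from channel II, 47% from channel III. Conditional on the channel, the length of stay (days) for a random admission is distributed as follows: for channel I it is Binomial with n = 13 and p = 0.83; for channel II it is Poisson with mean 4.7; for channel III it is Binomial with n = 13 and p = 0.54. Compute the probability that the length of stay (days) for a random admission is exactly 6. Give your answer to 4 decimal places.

0.1218

Conditional on each channel, P(X = 6): I: 0.00230212; II: 0.136167; III: 0.185432.
By total probability, P(X = 6) = 0.28·0.00230212 + 0.25·0.136167 + 0.47·0.185432 = 0.121839.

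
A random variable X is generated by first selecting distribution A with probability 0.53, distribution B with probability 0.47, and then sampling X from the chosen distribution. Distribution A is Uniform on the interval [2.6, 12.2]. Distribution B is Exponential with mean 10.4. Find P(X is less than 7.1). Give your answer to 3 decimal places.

Conditional on each component, P(X < 7.1): A: 0.46875; B: 0.494745.
By total probability, P(X < 7.1) = 0.53·0.46875 + 0.47·0.494745 = 0.480968.

0.481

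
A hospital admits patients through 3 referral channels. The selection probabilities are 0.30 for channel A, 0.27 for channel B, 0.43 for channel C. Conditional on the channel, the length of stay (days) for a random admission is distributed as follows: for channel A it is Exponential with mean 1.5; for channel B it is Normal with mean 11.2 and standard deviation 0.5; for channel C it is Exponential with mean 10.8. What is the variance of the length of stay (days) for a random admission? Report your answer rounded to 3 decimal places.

Per component, A: μ=1.5, E[X²]=4.5; B: μ=11.2, E[X²]=125.69; C: μ=10.8, E[X²]=233.28.
E[X] = 0.3·1.5 + 0.27·11.2 + 0.43·10.8 = 8.118.
E[X²] = 0.3·4.5 + 0.27·125.69 + 0.43·233.28 = 135.597.
Var(X) = E[X²] − (E[X])² = 135.597 − 65.9019 = 69.6948.

69.695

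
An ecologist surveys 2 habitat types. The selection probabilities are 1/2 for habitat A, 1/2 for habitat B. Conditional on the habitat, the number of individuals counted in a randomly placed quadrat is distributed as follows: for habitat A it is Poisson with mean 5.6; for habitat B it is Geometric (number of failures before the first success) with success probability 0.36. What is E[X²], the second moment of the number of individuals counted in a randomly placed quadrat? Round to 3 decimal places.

For each component E[X²] = Var + (mean)², giving A: 36.96; B: 8.09877.
Overall E[X²] = 0.5·36.96 + 0.5·8.09877 = 22.5294.

22.529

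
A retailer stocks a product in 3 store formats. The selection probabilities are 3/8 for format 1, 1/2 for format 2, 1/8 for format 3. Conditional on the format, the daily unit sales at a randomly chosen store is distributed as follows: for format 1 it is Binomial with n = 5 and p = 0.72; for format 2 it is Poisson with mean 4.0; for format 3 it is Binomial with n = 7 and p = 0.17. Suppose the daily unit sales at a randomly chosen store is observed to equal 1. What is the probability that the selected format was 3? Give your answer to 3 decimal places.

0.520

Likelihoods P(X=1 | ·): 1: 0.0221276; 2: 0.0732626; 3: 0.389059.
Posterior ∝ prior × likelihood. Numerator for 3: 0.125·0.389059 = 0.0486324.
Normalizing constant: 0.375·0.0221276 + 0.5·0.0732626 + 0.125·0.389059 = 0.0935615.
P(3 | observation) = 0.0486324 / 0.0935615 = 0.51979.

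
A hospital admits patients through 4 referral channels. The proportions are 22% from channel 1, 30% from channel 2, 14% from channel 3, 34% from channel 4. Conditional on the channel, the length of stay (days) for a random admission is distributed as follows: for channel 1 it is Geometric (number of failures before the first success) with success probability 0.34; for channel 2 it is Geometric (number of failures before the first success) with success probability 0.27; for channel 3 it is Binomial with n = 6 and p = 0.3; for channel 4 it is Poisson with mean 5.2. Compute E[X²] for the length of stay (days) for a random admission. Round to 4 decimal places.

18.8738

For each component E[X²] = Var + (mean)², giving 1: 9.47751; 2: 17.3237; 3: 4.5; 4: 32.24.
Overall E[X²] = 0.22·9.47751 + 0.3·17.3237 + 0.14·4.5 + 0.34·32.24 = 18.8738.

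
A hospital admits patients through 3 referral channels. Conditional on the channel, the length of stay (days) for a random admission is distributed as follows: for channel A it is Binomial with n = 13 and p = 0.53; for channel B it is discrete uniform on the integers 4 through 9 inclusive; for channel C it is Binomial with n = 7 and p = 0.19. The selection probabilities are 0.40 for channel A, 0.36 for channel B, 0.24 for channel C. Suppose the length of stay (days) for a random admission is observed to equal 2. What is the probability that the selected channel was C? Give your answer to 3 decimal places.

Likelihoods P(X=2 | ·): A: 0.00541655; B: 0; C: 0.264333.
Posterior ∝ prior × likelihood. Numerator for C: 0.24·0.264333 = 0.06344.
Normalizing constant: 0.4·0.00541655 + 0.36·0 + 0.24·0.264333 = 0.0656066.
P(C | observation) = 0.06344 / 0.0656066 = 0.966976.

0.967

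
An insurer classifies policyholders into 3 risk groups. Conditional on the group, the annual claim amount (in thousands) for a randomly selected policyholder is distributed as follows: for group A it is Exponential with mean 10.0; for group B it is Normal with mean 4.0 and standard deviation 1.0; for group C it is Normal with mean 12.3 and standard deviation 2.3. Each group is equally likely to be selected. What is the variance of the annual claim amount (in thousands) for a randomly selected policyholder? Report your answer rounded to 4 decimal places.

47.6722

Per component, A: μ=10, E[X²]=200; B: μ=4, E[X²]=17; C: μ=12.3, E[X²]=156.58.
E[X] = 0.333333·10 + 0.333333·4 + 0.333333·12.3 = 8.76667.
E[X²] = 0.333333·200 + 0.333333·17 + 0.333333·156.58 = 124.527.
Var(X) = E[X²] − (E[X])² = 124.527 − 76.8544 = 47.6722.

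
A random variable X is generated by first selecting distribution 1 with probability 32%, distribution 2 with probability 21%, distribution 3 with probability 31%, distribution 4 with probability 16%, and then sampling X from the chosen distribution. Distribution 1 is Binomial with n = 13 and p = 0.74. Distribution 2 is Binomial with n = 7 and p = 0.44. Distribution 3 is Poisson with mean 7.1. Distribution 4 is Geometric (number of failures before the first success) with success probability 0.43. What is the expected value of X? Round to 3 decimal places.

6.138

Component means — 1: 9.62; 2: 3.08; 3: 7.1; 4: 1.32558.
E[X] = 0.32·9.62 + 0.21·3.08 + 0.31·7.1 + 0.16·1.32558 = 6.13829.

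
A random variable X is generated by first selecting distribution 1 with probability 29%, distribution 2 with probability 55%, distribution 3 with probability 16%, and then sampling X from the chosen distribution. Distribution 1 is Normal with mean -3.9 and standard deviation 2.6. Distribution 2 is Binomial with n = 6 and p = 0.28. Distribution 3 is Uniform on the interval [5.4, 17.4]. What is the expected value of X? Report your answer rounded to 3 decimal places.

Component means — 1: -3.9; 2: 1.68; 3: 11.4.
E[X] = 0.29·-3.9 + 0.55·1.68 + 0.16·11.4 = 1.617.

1.617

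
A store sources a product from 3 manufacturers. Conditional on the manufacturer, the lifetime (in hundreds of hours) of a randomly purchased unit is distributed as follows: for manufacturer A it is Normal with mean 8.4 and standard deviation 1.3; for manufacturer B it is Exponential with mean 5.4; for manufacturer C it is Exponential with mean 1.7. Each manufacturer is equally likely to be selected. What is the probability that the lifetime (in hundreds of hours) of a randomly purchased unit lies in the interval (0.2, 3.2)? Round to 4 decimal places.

0.3825

Conditional on each manufacturer, P(0.2 < X < 3.2): A: 3.16711e-05; B: 0.410748; C: 0.736778.
By total probability, P(0.2 < X < 3.2) = 0.333333·3.16711e-05 + 0.333333·0.410748 + 0.333333·0.736778 = 0.382519.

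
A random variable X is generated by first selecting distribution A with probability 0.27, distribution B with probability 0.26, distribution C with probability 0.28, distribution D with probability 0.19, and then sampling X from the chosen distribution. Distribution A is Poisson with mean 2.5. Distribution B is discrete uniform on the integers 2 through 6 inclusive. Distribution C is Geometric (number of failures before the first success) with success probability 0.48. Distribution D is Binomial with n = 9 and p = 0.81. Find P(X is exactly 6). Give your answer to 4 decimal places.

0.0931

Conditional on each component, P(X = 6): A: 0.0278337; B: 0.2; C: 0.00948989; D: 0.162723.
By total probability, P(X = 6) = 0.27·0.0278337 + 0.26·0.2 + 0.28·0.00948989 + 0.19·0.162723 = 0.0930897.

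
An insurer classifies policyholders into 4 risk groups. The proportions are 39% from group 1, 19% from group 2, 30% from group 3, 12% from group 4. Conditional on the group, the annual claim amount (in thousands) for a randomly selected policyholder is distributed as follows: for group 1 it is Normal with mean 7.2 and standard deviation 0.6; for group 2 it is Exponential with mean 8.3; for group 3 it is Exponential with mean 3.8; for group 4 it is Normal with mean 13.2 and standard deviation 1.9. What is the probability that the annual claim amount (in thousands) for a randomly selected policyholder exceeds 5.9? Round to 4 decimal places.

0.6609

Conditional on each group, P(X > 5.9): 1: 0.98487; 2: 0.49123; 3: 0.21169; 4: 0.999939.
By total probability, P(X > 5.9) = 0.39·0.98487 + 0.19·0.49123 + 0.3·0.21169 + 0.12·0.999939 = 0.660933.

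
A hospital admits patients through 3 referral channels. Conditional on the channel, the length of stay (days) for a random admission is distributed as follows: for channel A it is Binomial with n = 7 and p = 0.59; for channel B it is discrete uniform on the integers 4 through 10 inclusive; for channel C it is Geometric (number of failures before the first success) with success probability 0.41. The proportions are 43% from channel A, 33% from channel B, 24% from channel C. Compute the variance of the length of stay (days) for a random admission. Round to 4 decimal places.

7.2558

Per component, A: μ=4.13, E[X²]=18.7502; B: μ=7, E[X²]=53; C: μ=1.43902, E[X²]=5.58061.
E[X] = 0.43·4.13 + 0.33·7 + 0.24·1.43902 = 4.43127.
E[X²] = 0.43·18.7502 + 0.33·53 + 0.24·5.58061 = 26.8919.
Var(X) = E[X²] − (E[X])² = 26.8919 − 19.6361 = 7.25581.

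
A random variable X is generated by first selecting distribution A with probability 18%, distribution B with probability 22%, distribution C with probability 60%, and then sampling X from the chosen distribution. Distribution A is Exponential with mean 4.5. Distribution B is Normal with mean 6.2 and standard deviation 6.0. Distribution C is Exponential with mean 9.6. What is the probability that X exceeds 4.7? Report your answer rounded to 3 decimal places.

0.563

Conditional on each component, P(X > 4.7): A: 0.351887; B: 0.598706; C: 0.612882.
By total probability, P(X > 4.7) = 0.18·0.351887 + 0.22·0.598706 + 0.6·0.612882 = 0.562784.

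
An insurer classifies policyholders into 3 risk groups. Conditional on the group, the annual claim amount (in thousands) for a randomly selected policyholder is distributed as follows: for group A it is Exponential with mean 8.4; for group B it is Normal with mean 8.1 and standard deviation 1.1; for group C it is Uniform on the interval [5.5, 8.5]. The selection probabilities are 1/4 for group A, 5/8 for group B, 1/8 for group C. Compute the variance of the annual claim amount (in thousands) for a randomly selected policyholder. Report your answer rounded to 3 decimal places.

Per component, A: μ=8.4, E[X²]=141.12; B: μ=8.1, E[X²]=66.82; C: μ=7, E[X²]=49.75.
E[X] = 0.25·8.4 + 0.625·8.1 + 0.125·7 = 8.0375.
E[X²] = 0.25·141.12 + 0.625·66.82 + 0.125·49.75 = 83.2612.
Var(X) = E[X²] − (E[X])² = 83.2612 − 64.6014 = 18.6598.

18.660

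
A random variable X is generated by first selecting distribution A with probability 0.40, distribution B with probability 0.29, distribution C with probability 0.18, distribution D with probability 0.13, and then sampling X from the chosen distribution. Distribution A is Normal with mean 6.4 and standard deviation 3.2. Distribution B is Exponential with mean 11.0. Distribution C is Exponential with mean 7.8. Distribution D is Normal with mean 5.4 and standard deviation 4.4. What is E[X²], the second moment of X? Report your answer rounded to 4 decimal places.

118.8700

For each component E[X²] = Var + (mean)², giving A: 51.2; B: 242; C: 121.68; D: 48.52.
Overall E[X²] = 0.4·51.2 + 0.29·242 + 0.18·121.68 + 0.13·48.52 = 118.87.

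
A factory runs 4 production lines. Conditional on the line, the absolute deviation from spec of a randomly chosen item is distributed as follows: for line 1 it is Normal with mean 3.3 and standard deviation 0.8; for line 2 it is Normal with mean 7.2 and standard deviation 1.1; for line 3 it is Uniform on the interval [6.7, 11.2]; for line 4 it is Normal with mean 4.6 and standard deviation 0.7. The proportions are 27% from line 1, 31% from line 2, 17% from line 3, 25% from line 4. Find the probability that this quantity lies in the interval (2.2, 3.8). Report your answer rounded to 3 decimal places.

0.207

Conditional on each line, P(2.2 < X < 3.8): 1: 0.649449; 2: 0.000994983; 3: 0; 4: 0.126246.
By total probability, P(2.2 < X < 3.8) = 0.27·0.649449 + 0.31·0.000994983 + 0.17·0 + 0.25·0.126246 = 0.207221.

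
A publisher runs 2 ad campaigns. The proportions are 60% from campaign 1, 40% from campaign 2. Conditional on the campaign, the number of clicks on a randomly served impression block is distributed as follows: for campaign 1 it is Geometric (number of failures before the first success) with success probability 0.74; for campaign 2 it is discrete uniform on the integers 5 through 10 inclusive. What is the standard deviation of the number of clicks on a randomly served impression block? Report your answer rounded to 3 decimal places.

3.704

Per component, 1: μ=0.351351, E[X²]=0.598247; 2: μ=7.5, E[X²]=59.1667.
E[X] = 0.6·0.351351 + 0.4·7.5 = 3.21081.
E[X²] = 0.6·0.598247 + 0.4·59.1667 = 24.0256.
Var(X) = E[X²] − (E[X])² = 24.0256 − 10.3093 = 13.7163.
SD(X) = √13.7163 = 3.70355.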